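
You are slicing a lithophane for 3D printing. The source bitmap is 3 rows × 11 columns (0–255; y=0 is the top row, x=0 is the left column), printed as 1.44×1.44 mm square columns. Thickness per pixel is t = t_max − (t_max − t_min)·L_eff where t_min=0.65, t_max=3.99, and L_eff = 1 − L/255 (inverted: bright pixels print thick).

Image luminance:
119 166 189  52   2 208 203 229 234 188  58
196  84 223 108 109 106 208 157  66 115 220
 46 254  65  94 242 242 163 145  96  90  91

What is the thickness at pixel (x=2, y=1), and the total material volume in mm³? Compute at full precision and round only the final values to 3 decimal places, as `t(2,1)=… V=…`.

t(2,1)=3.571 V=173.978

span = t_max - t_min = 3.99 - 0.65 = 3.340
L(2,1) = 223, L_eff = 1 - 223/255 = 0.125490 (inverted)
t(2,1) = 3.99 - 3.340·0.125490 = 3.571
Σt over all 3·11 pixels = 2139487/25500 ≈ 83.9014510
V = pitch²·Σt = 1.44²·2139487/25500 = 173.978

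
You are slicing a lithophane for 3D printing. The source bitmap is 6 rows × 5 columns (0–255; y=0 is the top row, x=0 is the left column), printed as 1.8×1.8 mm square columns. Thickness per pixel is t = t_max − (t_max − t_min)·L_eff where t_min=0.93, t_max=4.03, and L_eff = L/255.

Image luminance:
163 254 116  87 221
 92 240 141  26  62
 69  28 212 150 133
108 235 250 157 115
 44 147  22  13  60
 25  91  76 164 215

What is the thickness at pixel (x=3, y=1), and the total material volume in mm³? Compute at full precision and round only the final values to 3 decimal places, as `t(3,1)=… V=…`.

span = t_max - t_min = 4.03 - 0.93 = 3.100
L(3,1) = 26, L_eff = 26/255 = 0.101961
t(3,1) = 4.03 - 3.100·0.101961 = 3.714
Σt over all 6·5 pixels = 193099/2550 ≈ 75.7250980
V = pitch²·Σt = 1.8²·193099/2550 = 245.349

t(3,1)=3.714 V=245.349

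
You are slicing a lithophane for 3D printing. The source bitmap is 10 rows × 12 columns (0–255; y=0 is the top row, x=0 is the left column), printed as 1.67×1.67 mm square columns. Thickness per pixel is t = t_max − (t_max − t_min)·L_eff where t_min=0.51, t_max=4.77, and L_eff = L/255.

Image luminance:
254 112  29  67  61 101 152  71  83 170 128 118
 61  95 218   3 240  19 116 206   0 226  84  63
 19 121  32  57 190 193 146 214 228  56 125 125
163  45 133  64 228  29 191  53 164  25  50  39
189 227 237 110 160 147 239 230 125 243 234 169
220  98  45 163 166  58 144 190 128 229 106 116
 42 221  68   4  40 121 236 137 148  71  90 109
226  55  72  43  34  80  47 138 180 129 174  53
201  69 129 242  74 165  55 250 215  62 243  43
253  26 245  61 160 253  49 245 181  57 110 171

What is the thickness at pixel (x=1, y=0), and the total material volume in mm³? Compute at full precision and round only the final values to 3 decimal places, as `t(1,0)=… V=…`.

t(1,0)=2.899 V=878.072

span = t_max - t_min = 4.77 - 0.51 = 4.260
L(1,0) = 112, L_eff = 112/255 = 0.439216
t(1,0) = 4.77 - 4.260·0.439216 = 2.899
Σt over all 10·12 pixels = 1338093/4250 ≈ 314.8454118
V = pitch²·Σt = 1.67²·1338093/4250 = 878.072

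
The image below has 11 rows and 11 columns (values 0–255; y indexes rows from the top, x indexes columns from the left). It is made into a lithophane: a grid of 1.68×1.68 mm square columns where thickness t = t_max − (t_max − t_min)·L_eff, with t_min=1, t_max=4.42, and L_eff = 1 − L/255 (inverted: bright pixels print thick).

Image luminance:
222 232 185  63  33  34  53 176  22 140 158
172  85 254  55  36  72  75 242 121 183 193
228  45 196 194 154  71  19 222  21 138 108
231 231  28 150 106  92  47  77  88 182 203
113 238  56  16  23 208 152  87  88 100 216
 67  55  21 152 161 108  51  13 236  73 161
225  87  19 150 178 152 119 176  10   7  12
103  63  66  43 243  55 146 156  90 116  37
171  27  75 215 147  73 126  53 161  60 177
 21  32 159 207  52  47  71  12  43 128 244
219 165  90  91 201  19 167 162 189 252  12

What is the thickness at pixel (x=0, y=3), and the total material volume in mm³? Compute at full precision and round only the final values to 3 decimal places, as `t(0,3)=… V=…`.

t(0,3)=4.098 V=877.249

span = t_max - t_min = 4.42 - 1 = 3.420
L(0,3) = 231, L_eff = 1 - 231/255 = 0.094118 (inverted)
t(0,3) = 4.42 - 3.420·0.094118 = 4.098
Σt over all 11·11 pixels = 1320971/4250 ≈ 310.8167059
V = pitch²·Σt = 1.68²·1320971/4250 = 877.249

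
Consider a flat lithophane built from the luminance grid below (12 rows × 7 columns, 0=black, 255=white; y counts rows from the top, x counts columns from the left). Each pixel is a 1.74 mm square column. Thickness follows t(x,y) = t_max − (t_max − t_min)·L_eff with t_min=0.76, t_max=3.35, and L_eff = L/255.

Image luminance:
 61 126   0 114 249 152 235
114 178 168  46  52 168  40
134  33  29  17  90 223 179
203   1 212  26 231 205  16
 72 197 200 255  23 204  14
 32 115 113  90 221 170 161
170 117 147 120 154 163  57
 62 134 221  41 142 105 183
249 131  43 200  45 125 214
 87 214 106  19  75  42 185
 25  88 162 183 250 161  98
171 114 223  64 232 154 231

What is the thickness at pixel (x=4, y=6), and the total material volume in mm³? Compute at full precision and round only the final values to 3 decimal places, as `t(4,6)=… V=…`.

t(4,6)=1.786 V=517.520

span = t_max - t_min = 3.35 - 0.76 = 2.590
L(4,6) = 154, L_eff = 154/255 = 0.603922
t(4,6) = 3.35 - 2.590·0.603922 = 1.786
Σt over all 12·7 pixels = 1089704/6375 ≈ 170.9339608
V = pitch²·Σt = 1.74²·1089704/6375 = 517.520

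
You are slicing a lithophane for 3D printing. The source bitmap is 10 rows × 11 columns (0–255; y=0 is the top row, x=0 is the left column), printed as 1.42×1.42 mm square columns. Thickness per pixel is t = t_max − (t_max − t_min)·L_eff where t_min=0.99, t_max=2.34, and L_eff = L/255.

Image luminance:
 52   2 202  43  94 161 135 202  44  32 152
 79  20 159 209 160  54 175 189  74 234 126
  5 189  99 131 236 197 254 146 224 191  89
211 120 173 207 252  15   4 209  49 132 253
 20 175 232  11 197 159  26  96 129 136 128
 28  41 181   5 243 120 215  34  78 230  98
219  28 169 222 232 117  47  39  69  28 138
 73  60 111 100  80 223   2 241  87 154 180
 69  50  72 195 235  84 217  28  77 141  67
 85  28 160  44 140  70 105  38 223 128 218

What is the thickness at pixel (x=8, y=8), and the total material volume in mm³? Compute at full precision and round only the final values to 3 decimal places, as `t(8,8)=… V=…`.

t(8,8)=1.932 V=373.211

span = t_max - t_min = 2.34 - 0.99 = 1.350
L(8,8) = 77, L_eff = 77/255 = 0.301961
t(8,8) = 2.34 - 1.350·0.301961 = 1.932
Σt over all 10·11 pixels = 314649/1700 ≈ 185.0876471
V = pitch²·Σt = 1.42²·314649/1700 = 373.211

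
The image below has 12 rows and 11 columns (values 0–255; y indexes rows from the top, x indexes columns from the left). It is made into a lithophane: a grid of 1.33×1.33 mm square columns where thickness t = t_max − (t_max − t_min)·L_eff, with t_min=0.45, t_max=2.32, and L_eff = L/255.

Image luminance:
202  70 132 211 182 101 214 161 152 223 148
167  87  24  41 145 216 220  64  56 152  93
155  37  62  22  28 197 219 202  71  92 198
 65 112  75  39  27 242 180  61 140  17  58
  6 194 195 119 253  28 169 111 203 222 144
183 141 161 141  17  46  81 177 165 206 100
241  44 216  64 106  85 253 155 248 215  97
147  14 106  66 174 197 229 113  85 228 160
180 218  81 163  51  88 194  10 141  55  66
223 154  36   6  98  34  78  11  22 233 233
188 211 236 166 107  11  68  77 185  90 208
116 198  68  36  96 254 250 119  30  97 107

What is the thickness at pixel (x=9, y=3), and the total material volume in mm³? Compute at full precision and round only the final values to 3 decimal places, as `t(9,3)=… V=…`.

span = t_max - t_min = 2.32 - 0.45 = 1.870
L(9,3) = 17, L_eff = 17/255 = 0.066667
t(9,3) = 2.32 - 1.870·0.066667 = 2.195
Σt over all 12·11 pixels = 136411/750 ≈ 181.8813333
V = pitch²·Σt = 1.33²·136411/750 = 321.730

t(9,3)=2.195 V=321.730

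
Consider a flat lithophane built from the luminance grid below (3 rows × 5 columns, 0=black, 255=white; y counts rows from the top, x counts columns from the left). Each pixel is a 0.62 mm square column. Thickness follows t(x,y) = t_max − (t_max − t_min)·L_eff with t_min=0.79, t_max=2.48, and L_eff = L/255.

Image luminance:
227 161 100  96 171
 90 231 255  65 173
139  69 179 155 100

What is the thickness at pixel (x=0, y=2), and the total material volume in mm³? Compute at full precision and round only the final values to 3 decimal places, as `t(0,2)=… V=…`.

t(0,2)=1.559 V=8.667

span = t_max - t_min = 2.48 - 0.79 = 1.690
L(0,2) = 139, L_eff = 139/255 = 0.545098
t(0,2) = 2.48 - 1.690·0.545098 = 1.559
Σt over all 3·5 pixels = 191647/8500 ≈ 22.5467059
V = pitch²·Σt = 0.62²·191647/8500 = 8.667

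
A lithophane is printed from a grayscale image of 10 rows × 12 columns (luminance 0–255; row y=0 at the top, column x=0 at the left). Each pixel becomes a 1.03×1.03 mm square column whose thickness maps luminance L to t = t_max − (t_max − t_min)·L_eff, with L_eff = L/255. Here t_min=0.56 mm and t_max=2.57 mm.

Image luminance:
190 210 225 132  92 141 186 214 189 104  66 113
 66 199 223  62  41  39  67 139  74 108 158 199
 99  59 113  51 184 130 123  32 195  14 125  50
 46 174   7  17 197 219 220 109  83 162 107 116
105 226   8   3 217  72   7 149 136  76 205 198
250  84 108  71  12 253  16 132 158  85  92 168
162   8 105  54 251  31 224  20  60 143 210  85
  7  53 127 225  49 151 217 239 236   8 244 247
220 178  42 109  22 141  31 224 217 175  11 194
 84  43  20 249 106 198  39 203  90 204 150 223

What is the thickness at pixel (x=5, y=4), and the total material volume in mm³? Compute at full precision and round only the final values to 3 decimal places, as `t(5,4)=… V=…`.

span = t_max - t_min = 2.57 - 0.56 = 2.010
L(5,4) = 72, L_eff = 72/255 = 0.282353
t(5,4) = 2.57 - 2.010·0.282353 = 2.002
Σt over all 10·12 pixels = 1614457/8500 ≈ 189.9361176
V = pitch²·Σt = 1.03²·1614457/8500 = 201.503

t(5,4)=2.002 V=201.503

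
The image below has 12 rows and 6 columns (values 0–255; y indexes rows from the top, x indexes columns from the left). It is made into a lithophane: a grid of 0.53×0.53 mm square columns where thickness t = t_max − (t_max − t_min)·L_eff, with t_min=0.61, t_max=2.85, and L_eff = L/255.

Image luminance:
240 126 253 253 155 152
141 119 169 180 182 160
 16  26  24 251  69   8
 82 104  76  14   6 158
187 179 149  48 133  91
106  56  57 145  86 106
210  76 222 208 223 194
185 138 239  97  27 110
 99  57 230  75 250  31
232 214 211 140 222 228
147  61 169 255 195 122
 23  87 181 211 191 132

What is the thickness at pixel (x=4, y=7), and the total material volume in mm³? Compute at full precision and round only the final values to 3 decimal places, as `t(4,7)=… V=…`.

t(4,7)=2.613 V=32.968

span = t_max - t_min = 2.85 - 0.61 = 2.240
L(4,7) = 27, L_eff = 27/255 = 0.105882
t(4,7) = 2.85 - 2.240·0.105882 = 2.613
Σt over all 12·6 pixels = 249402/2125 ≈ 117.3656471
V = pitch²·Σt = 0.53²·249402/2125 = 32.968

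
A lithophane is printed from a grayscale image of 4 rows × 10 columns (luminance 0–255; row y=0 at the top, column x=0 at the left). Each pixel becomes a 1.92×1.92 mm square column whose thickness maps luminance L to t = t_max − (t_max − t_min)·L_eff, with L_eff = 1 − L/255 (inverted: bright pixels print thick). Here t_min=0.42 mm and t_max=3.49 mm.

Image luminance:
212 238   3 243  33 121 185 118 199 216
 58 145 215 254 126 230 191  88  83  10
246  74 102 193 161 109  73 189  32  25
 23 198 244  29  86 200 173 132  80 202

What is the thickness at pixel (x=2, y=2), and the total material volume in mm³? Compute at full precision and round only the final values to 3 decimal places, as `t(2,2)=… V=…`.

t(2,2)=1.648 V=307.760

span = t_max - t_min = 3.49 - 0.42 = 3.070
L(2,2) = 102, L_eff = 1 - 102/255 = 0.600000 (inverted)
t(2,2) = 3.49 - 3.070·0.600000 = 1.648
Σt over all 4·10 pixels = 2128873/25500 ≈ 83.4852157
V = pitch²·Σt = 1.92²·2128873/25500 = 307.760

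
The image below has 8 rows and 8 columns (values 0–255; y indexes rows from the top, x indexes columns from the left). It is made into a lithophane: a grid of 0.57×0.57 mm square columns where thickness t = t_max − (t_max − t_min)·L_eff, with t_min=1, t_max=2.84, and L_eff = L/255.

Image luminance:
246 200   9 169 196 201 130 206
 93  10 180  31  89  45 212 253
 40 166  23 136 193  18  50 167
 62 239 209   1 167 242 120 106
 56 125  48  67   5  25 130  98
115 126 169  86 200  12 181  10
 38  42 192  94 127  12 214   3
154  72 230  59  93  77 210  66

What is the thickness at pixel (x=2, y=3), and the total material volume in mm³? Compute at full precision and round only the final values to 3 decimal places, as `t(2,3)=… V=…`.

t(2,3)=1.332 V=41.834

span = t_max - t_min = 2.84 - 1 = 1.840
L(2,3) = 209, L_eff = 209/255 = 0.819608
t(2,3) = 2.84 - 1.840·0.819608 = 1.332
Σt over all 8·8 pixels = 32834/255 ≈ 128.7607843
V = pitch²·Σt = 0.57²·32834/255 = 41.834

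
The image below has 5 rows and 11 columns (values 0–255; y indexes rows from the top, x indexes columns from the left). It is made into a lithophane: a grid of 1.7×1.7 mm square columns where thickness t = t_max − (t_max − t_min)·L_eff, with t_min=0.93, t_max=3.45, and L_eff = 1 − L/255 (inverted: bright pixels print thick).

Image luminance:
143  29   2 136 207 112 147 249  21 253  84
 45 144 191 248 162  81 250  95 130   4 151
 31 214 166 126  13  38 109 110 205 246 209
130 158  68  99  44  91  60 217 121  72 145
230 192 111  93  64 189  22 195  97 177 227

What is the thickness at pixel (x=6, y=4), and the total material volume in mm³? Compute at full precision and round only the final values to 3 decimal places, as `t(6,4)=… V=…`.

t(6,4)=1.147 V=352.113

span = t_max - t_min = 3.45 - 0.93 = 2.520
L(6,4) = 22, L_eff = 1 - 22/255 = 0.913725 (inverted)
t(6,4) = 3.45 - 2.520·0.913725 = 1.147
Σt over all 5·11 pixels = 1035627/8500 ≈ 121.8384706
V = pitch²·Σt = 1.7²·1035627/8500 = 352.113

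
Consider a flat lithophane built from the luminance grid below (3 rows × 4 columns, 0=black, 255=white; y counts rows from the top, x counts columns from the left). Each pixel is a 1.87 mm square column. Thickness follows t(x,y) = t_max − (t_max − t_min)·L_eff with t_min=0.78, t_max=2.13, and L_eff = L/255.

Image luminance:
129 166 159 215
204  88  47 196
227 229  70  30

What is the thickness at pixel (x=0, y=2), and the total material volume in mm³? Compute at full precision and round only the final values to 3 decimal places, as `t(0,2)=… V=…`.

t(0,2)=0.928 V=56.798

span = t_max - t_min = 2.13 - 0.78 = 1.350
L(0,2) = 227, L_eff = 227/255 = 0.890196
t(0,2) = 2.13 - 1.350·0.890196 = 0.928
Σt over all 3·4 pixels = 6903/425 ≈ 16.2423529
V = pitch²·Σt = 1.87²·6903/425 = 56.798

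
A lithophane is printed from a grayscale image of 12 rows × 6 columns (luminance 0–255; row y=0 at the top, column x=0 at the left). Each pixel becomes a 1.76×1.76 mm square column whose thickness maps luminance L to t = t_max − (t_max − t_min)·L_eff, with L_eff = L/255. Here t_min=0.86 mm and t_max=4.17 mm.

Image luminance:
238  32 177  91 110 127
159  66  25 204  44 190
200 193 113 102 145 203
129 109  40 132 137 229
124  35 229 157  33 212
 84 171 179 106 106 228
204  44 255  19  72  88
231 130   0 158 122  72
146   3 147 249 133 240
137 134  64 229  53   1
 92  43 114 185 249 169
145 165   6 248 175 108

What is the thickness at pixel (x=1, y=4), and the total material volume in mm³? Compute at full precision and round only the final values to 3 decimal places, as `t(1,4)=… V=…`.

span = t_max - t_min = 4.17 - 0.86 = 3.310
L(1,4) = 35, L_eff = 35/255 = 0.137255
t(1,4) = 4.17 - 3.310·0.137255 = 3.716
Σt over all 12·6 pixels = 1505087/8500 ≈ 177.0690588
V = pitch²·Σt = 1.76²·1505087/8500 = 548.489

t(1,4)=3.716 V=548.489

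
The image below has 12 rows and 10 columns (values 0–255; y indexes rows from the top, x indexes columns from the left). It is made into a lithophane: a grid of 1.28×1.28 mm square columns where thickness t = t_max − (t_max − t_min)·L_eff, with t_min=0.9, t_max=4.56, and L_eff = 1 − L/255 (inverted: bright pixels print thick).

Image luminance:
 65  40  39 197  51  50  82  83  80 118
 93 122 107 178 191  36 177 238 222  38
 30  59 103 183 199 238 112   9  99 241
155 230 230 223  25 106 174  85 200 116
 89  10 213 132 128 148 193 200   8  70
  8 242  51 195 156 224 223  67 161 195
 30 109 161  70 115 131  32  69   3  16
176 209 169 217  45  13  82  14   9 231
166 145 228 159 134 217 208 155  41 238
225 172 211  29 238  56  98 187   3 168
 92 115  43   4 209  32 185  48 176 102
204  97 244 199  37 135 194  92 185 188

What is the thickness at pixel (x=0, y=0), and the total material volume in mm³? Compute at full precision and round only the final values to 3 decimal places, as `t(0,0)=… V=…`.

t(0,0)=1.833 V=536.669

span = t_max - t_min = 4.56 - 0.9 = 3.660
L(0,0) = 65, L_eff = 1 - 65/255 = 0.745098 (inverted)
t(0,0) = 4.56 - 3.660·0.745098 = 1.833
Σt over all 12·10 pixels = 1392117/4250 ≈ 327.5569412
V = pitch²·Σt = 1.28²·1392117/4250 = 536.669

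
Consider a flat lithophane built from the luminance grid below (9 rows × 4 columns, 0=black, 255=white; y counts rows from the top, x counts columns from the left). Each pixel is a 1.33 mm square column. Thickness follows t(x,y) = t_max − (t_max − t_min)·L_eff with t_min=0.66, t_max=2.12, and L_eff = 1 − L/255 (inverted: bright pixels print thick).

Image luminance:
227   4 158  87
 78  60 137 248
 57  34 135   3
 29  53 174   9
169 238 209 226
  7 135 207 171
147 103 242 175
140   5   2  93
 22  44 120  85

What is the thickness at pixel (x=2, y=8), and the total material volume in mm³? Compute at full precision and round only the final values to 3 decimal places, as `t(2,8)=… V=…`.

t(2,8)=1.347 V=82.875

span = t_max - t_min = 2.12 - 0.66 = 1.460
L(2,8) = 120, L_eff = 1 - 120/255 = 0.529412 (inverted)
t(2,8) = 2.12 - 1.460·0.529412 = 1.347
Σt over all 9·4 pixels = 597349/12750 ≈ 46.8509020
V = pitch²·Σt = 1.33²·597349/12750 = 82.875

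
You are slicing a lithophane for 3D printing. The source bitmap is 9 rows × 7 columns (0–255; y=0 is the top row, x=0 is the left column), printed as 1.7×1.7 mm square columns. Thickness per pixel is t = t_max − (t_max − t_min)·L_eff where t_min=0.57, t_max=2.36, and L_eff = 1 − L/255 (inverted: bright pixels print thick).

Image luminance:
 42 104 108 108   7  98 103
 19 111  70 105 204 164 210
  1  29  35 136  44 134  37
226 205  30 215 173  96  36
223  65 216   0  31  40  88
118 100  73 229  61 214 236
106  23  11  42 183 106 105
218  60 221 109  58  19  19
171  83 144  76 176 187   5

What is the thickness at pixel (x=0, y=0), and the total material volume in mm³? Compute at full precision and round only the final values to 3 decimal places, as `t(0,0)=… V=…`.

t(0,0)=0.865 V=239.011

span = t_max - t_min = 2.36 - 0.57 = 1.790
L(0,0) = 42, L_eff = 1 - 42/255 = 0.835294 (inverted)
t(0,0) = 2.36 - 1.790·0.835294 = 0.865
Σt over all 9·7 pixels = 702973/8500 ≈ 82.7027059
V = pitch²·Σt = 1.7²·702973/8500 = 239.011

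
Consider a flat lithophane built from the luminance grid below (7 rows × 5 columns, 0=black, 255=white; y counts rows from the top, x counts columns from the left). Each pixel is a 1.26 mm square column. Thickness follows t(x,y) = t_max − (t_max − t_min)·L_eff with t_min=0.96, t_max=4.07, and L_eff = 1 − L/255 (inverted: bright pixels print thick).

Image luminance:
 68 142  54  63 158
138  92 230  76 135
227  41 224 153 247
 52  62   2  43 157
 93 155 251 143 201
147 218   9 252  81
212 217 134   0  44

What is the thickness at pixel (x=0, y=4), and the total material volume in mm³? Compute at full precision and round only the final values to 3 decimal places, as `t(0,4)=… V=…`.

span = t_max - t_min = 4.07 - 0.96 = 3.110
L(0,4) = 93, L_eff = 1 - 93/255 = 0.635294 (inverted)
t(0,4) = 4.07 - 3.110·0.635294 = 2.094
Σt over all 7·5 pixels = 754277/8500 ≈ 88.7384706
V = pitch²·Σt = 1.26²·754277/8500 = 140.881

t(0,4)=2.094 V=140.881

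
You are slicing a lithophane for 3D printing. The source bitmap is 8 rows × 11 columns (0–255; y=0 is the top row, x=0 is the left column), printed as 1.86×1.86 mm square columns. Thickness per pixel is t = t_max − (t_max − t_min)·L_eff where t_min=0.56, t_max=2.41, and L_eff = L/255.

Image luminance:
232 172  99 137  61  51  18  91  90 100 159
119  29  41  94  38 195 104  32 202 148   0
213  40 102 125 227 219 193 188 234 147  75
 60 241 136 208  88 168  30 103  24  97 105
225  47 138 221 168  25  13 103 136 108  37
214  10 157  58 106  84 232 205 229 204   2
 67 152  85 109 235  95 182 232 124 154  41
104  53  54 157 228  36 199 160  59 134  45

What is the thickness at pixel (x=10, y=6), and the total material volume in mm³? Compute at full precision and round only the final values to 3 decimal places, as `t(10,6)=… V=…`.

span = t_max - t_min = 2.41 - 0.56 = 1.850
L(10,6) = 41, L_eff = 41/255 = 0.160784
t(10,6) = 2.41 - 1.850·0.160784 = 2.113
Σt over all 8·11 pixels = 114519/850 ≈ 134.7282353
V = pitch²·Σt = 1.86²·114519/850 = 466.106

t(10,6)=2.113 V=466.106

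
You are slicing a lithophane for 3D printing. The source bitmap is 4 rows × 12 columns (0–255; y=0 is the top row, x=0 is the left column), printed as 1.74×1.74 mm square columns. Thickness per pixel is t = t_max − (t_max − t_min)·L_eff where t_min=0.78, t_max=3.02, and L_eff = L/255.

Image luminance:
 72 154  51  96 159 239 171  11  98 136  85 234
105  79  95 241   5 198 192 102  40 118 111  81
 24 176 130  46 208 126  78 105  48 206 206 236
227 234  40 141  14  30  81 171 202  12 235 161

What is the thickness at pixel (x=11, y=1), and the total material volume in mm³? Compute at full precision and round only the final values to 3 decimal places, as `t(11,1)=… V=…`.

span = t_max - t_min = 3.02 - 0.78 = 2.240
L(11,1) = 81, L_eff = 81/255 = 0.317647
t(11,1) = 3.02 - 2.240·0.317647 = 2.308
Σt over all 4·12 pixels = 117512/1275 ≈ 92.1662745
V = pitch²·Σt = 1.74²·117512/1275 = 279.043

t(11,1)=2.308 V=279.043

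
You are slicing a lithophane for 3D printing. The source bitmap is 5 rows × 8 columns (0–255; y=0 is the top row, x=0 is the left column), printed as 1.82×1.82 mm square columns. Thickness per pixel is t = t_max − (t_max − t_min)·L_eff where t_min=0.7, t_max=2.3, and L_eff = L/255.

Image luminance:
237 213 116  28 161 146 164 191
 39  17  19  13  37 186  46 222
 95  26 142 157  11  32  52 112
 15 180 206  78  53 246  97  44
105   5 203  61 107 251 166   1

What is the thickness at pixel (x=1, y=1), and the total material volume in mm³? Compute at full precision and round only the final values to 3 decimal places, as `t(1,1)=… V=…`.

t(1,1)=2.193 V=215.787

span = t_max - t_min = 2.3 - 0.7 = 1.600
L(1,1) = 17, L_eff = 17/255 = 0.066667
t(1,1) = 2.3 - 1.600·0.066667 = 2.193
Σt over all 5·8 pixels = 16612/255 ≈ 65.1450980
V = pitch²·Σt = 1.82²·16612/255 = 215.787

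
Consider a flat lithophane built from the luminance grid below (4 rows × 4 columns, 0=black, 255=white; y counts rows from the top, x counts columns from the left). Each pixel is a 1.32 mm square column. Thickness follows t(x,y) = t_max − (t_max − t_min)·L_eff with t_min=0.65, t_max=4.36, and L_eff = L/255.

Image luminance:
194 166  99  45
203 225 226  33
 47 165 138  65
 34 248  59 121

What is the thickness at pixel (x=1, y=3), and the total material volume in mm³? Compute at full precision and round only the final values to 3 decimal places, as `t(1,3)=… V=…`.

span = t_max - t_min = 4.36 - 0.65 = 3.710
L(1,3) = 248, L_eff = 248/255 = 0.972549
t(1,3) = 4.36 - 3.710·0.972549 = 0.752
Σt over all 4·4 pixels = 252913/6375 ≈ 39.6726275
V = pitch²·Σt = 1.32²·252913/6375 = 69.126

t(1,3)=0.752 V=69.126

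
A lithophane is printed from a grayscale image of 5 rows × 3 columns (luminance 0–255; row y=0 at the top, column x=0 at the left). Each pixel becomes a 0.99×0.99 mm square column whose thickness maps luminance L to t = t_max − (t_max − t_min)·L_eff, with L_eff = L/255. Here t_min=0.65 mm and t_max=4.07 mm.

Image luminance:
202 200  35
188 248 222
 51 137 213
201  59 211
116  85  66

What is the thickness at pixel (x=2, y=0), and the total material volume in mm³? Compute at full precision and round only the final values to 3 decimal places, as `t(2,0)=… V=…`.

span = t_max - t_min = 4.07 - 0.65 = 3.420
L(2,0) = 35, L_eff = 35/255 = 0.137255
t(2,0) = 4.07 - 3.420·0.137255 = 3.601
Σt over all 5·3 pixels = 264249/8500 ≈ 31.0881176
V = pitch²·Σt = 0.99²·264249/8500 = 30.469

t(2,0)=3.601 V=30.469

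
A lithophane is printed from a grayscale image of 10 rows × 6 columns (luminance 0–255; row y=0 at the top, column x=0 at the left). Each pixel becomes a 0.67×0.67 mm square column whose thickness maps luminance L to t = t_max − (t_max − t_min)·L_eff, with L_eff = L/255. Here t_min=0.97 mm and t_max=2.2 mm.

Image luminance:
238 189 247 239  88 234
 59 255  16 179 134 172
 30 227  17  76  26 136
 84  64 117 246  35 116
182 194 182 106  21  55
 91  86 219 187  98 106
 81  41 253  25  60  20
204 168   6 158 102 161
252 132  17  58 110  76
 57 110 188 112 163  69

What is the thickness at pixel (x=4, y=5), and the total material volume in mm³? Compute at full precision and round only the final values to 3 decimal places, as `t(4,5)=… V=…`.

t(4,5)=1.727 V=43.288

span = t_max - t_min = 2.2 - 0.97 = 1.230
L(4,5) = 98, L_eff = 98/255 = 0.384314
t(4,5) = 2.2 - 1.230·0.384314 = 1.727
Σt over all 10·6 pixels = 409833/4250 ≈ 96.4312941
V = pitch²·Σt = 0.67²·409833/4250 = 43.288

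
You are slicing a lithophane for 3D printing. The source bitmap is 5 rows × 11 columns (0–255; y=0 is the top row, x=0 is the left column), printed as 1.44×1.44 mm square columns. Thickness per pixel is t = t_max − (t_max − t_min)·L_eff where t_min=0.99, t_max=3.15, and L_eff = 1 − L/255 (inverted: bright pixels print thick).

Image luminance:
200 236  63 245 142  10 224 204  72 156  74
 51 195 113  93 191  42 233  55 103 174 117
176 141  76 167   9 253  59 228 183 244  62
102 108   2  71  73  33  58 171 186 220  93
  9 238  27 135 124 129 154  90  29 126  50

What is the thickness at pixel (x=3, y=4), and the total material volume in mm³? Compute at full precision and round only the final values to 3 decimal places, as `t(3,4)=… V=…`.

t(3,4)=2.134 V=232.681

span = t_max - t_min = 3.15 - 0.99 = 2.160
L(3,4) = 135, L_eff = 1 - 135/255 = 0.470588 (inverted)
t(3,4) = 3.15 - 2.160·0.470588 = 2.134
Σt over all 5·11 pixels = 953793/8500 ≈ 112.2109412
V = pitch²·Σt = 1.44²·953793/8500 = 232.681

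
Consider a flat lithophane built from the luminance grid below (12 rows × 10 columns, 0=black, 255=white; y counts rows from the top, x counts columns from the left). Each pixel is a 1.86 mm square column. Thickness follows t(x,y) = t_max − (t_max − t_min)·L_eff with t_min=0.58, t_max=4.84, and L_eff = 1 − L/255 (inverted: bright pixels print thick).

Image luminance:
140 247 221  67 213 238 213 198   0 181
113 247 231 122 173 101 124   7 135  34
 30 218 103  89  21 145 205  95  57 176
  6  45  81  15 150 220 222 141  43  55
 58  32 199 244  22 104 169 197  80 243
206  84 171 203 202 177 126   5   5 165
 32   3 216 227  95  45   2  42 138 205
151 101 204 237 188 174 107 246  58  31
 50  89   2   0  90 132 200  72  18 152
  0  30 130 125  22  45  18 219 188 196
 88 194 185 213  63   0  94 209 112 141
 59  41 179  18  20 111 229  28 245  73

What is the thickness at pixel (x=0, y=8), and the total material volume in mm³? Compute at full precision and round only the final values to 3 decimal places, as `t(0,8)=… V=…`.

span = t_max - t_min = 4.84 - 0.58 = 4.260
L(0,8) = 50, L_eff = 1 - 50/255 = 0.803922 (inverted)
t(0,8) = 4.84 - 4.260·0.803922 = 1.415
Σt over all 12·10 pixels = 658958/2125 ≈ 310.0978824
V = pitch²·Σt = 1.86²·658958/2125 = 1072.815

t(0,8)=1.415 V=1072.815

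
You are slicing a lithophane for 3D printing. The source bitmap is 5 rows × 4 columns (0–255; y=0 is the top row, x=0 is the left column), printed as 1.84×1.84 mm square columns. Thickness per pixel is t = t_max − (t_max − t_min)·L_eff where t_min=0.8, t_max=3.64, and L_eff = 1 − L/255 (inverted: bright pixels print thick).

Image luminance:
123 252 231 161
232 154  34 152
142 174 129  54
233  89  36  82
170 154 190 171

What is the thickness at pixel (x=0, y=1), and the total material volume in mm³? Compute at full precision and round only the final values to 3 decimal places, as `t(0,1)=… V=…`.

t(0,1)=3.384 V=165.893

span = t_max - t_min = 3.64 - 0.8 = 2.840
L(0,1) = 232, L_eff = 1 - 232/255 = 0.090196 (inverted)
t(0,1) = 3.64 - 2.840·0.090196 = 3.384
Σt over all 5·4 pixels = 312373/6375 ≈ 48.9996863
V = pitch²·Σt = 1.84²·312373/6375 = 165.893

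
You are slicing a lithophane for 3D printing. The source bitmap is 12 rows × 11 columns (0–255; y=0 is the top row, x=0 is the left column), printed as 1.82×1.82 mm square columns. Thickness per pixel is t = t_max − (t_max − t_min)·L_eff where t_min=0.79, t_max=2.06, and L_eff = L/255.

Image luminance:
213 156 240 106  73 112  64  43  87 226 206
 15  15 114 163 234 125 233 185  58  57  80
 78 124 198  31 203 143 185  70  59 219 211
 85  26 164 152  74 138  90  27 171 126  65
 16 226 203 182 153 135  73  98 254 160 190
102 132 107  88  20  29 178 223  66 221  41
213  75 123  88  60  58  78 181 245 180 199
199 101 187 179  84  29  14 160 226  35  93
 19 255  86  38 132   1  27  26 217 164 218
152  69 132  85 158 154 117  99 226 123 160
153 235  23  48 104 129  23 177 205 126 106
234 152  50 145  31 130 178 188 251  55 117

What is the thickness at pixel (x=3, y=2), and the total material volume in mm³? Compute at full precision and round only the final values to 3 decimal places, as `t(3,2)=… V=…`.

span = t_max - t_min = 2.06 - 0.79 = 1.270
L(3,2) = 31, L_eff = 31/255 = 0.121569
t(3,2) = 2.06 - 1.270·0.121569 = 1.906
Σt over all 12·11 pixels = 2408689/12750 ≈ 188.9167843
V = pitch²·Σt = 1.82²·2408689/12750 = 625.768

t(3,2)=1.906 V=625.768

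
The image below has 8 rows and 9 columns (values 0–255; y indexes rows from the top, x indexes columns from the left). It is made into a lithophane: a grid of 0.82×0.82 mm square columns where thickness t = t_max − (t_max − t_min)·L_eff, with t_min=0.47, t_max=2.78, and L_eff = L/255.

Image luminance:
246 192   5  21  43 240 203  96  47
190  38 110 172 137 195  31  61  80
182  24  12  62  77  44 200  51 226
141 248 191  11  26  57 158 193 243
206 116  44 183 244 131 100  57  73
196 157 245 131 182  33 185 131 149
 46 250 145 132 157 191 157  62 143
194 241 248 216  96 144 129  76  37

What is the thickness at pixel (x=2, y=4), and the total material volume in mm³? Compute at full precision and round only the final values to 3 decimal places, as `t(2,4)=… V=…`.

t(2,4)=2.381 V=76.843

span = t_max - t_min = 2.78 - 0.47 = 2.310
L(2,4) = 44, L_eff = 44/255 = 0.172549
t(2,4) = 2.78 - 2.310·0.172549 = 2.381
Σt over all 8·9 pixels = 9714/85 ≈ 114.2823529
V = pitch²·Σt = 0.82²·9714/85 = 76.843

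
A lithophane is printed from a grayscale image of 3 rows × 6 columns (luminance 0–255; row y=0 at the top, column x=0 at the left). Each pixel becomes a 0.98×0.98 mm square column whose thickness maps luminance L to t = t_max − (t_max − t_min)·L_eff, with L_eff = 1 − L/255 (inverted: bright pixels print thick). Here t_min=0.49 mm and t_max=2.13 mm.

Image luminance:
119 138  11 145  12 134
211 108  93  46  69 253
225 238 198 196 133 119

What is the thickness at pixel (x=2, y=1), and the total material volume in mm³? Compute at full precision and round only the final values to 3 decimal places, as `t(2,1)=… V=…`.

t(2,1)=1.088 V=23.591

span = t_max - t_min = 2.13 - 0.49 = 1.640
L(2,1) = 93, L_eff = 1 - 93/255 = 0.635294 (inverted)
t(2,1) = 2.13 - 1.640·0.635294 = 1.088
Σt over all 3·6 pixels = 24.564
V = pitch²·Σt = 0.98²·24.564 = 23.591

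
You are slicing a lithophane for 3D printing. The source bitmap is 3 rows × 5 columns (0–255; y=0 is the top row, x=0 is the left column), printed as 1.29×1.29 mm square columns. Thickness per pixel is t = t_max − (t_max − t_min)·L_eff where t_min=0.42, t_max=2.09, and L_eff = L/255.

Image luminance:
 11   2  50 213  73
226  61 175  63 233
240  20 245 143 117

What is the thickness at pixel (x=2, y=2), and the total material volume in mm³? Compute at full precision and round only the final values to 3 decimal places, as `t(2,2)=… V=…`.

span = t_max - t_min = 2.09 - 0.42 = 1.670
L(2,2) = 245, L_eff = 245/255 = 0.960784
t(2,2) = 2.09 - 1.670·0.960784 = 0.485
Σt over all 3·5 pixels = 162267/8500 ≈ 19.0902353
V = pitch²·Σt = 1.29²·162267/8500 = 31.768

t(2,2)=0.485 V=31.768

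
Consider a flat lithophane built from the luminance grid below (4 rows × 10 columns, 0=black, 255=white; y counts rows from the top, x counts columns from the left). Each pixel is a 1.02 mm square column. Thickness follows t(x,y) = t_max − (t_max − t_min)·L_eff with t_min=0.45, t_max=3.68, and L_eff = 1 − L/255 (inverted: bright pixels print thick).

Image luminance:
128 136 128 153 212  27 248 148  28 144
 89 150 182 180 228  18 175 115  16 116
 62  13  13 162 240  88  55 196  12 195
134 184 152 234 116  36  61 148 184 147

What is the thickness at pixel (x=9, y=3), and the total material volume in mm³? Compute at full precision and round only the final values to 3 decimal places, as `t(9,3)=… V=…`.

span = t_max - t_min = 3.68 - 0.45 = 3.230
L(9,3) = 147, L_eff = 1 - 147/255 = 0.423529 (inverted)
t(9,3) = 3.68 - 3.230·0.423529 = 2.312
Σt over all 4·10 pixels = 123007/1500 ≈ 82.0046667
V = pitch²·Σt = 1.02²·123007/1500 = 85.318

t(9,3)=2.312 V=85.318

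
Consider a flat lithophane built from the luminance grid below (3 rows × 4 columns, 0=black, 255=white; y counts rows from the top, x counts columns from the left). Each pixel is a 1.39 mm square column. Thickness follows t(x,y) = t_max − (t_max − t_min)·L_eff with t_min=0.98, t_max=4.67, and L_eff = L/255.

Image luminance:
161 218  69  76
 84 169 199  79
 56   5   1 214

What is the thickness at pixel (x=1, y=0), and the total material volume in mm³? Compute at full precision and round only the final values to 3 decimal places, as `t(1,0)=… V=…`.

span = t_max - t_min = 4.67 - 0.98 = 3.690
L(1,0) = 218, L_eff = 218/255 = 0.854902
t(1,0) = 4.67 - 3.690·0.854902 = 1.515
Σt over all 3·4 pixels = 312627/8500 ≈ 36.7796471
V = pitch²·Σt = 1.39²·312627/8500 = 71.062

t(1,0)=1.515 V=71.062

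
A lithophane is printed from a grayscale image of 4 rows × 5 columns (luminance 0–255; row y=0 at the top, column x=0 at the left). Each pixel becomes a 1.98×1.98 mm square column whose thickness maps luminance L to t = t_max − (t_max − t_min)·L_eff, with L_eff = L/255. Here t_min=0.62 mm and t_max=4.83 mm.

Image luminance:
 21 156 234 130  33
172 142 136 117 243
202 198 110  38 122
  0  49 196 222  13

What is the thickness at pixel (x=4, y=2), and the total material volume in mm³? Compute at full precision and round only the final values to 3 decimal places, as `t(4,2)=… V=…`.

t(4,2)=2.816 V=214.697

span = t_max - t_min = 4.83 - 0.62 = 4.210
L(4,2) = 122, L_eff = 122/255 = 0.478431
t(4,2) = 4.83 - 4.210·0.478431 = 2.816
Σt over all 4·5 pixels = 698243/12750 ≈ 54.7641569
V = pitch²·Σt = 1.98²·698243/12750 = 214.697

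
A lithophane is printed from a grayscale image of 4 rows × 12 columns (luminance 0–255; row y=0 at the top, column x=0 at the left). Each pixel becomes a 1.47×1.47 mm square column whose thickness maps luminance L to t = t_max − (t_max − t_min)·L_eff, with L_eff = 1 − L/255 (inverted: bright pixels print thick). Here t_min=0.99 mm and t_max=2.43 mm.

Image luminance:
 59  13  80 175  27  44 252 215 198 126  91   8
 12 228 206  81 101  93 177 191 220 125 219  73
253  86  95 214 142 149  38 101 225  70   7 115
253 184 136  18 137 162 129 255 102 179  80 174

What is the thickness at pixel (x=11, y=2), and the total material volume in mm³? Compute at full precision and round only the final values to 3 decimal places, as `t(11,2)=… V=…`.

span = t_max - t_min = 2.43 - 0.99 = 1.440
L(11,2) = 115, L_eff = 1 - 115/255 = 0.549020 (inverted)
t(11,2) = 2.43 - 1.440·0.549020 = 1.639
Σt over all 4·12 pixels = 176796/2125 ≈ 83.1981176
V = pitch²·Σt = 1.47²·176796/2125 = 179.783

t(11,2)=1.639 V=179.783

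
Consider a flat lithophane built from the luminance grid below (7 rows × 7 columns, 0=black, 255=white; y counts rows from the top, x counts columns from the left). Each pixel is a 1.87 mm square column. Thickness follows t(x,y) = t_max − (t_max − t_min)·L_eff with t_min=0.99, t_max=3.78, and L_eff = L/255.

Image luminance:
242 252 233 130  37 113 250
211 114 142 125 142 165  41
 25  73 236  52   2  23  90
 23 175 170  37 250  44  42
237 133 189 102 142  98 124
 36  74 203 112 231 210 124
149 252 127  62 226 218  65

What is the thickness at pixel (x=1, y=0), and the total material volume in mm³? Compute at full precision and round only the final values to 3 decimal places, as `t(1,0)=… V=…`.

span = t_max - t_min = 3.78 - 0.99 = 2.790
L(1,0) = 252, L_eff = 252/255 = 0.988235
t(1,0) = 3.78 - 2.790·0.988235 = 1.023
Σt over all 7·7 pixels = 964941/8500 ≈ 113.5224706
V = pitch²·Σt = 1.87²·964941/8500 = 396.977

t(1,0)=1.023 V=396.977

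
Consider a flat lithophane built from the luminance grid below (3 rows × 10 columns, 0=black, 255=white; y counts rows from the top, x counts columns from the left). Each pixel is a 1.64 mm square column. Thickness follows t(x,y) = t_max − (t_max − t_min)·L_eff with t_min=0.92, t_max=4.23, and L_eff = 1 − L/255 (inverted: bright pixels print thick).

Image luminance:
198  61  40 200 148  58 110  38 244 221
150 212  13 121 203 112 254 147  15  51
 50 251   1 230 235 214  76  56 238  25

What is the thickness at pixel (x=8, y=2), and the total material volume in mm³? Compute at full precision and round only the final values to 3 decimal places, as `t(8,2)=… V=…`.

span = t_max - t_min = 4.23 - 0.92 = 3.310
L(8,2) = 238, L_eff = 1 - 238/255 = 0.066667 (inverted)
t(8,2) = 4.23 - 3.310·0.066667 = 4.009
Σt over all 3·10 pixels = 168211/2125 ≈ 79.1581176
V = pitch²·Σt = 1.64²·168211/2125 = 212.904

t(8,2)=4.009 V=212.904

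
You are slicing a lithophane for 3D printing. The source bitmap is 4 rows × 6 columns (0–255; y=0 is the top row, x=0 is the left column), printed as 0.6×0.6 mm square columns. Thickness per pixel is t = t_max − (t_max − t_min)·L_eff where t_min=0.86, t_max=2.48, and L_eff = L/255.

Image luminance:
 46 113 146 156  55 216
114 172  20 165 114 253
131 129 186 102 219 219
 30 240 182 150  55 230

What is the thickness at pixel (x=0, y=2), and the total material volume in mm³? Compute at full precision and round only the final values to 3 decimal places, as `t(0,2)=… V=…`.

span = t_max - t_min = 2.48 - 0.86 = 1.620
L(0,2) = 131, L_eff = 131/255 = 0.513725
t(0,2) = 2.48 - 1.620·0.513725 = 1.648
Σt over all 4·6 pixels = 159999/4250 ≈ 37.6468235
V = pitch²·Σt = 0.6²·159999/4250 = 13.553

t(0,2)=1.648 V=13.553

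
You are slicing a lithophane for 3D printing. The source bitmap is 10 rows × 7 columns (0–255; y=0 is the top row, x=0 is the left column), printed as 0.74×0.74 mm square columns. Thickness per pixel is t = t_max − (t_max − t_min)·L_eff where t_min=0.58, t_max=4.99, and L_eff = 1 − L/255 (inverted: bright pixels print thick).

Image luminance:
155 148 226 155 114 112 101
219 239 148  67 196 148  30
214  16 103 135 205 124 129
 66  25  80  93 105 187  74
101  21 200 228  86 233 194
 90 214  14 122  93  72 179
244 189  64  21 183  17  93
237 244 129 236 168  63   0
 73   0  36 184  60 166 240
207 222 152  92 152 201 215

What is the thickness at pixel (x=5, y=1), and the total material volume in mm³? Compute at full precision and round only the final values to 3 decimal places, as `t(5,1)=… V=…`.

t(5,1)=3.140 V=110.770

span = t_max - t_min = 4.99 - 0.58 = 4.410
L(5,1) = 148, L_eff = 1 - 148/255 = 0.419608 (inverted)
t(5,1) = 4.99 - 4.410·0.419608 = 3.140
Σt over all 10·7 pixels = 1719403/8500 ≈ 202.2827059
V = pitch²·Σt = 0.74²·1719403/8500 = 110.770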